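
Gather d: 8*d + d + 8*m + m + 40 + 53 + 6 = 9*d + 9*m + 99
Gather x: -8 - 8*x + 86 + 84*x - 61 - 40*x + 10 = 36*x + 27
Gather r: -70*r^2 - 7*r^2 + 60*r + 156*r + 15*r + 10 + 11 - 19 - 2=-77*r^2 + 231*r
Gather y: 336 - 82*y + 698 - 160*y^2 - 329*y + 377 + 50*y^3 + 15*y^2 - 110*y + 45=50*y^3 - 145*y^2 - 521*y + 1456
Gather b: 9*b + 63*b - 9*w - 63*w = 72*b - 72*w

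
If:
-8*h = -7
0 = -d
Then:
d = 0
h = 7/8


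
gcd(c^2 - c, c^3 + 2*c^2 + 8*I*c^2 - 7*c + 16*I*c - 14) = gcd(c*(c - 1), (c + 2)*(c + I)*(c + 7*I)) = 1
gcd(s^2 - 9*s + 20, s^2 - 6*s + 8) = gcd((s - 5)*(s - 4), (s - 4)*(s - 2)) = s - 4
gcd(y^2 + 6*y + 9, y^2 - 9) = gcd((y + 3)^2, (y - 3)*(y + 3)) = y + 3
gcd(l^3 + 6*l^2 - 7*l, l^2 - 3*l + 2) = l - 1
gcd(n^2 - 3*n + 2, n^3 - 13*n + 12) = n - 1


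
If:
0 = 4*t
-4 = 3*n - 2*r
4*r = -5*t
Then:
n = -4/3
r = 0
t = 0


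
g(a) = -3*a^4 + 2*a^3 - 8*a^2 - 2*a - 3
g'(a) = -12*a^3 + 6*a^2 - 16*a - 2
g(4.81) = -1580.98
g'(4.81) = -1275.56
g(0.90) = -11.79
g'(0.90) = -20.29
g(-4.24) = -1260.37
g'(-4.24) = 1088.41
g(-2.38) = -166.77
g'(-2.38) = 231.84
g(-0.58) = -5.26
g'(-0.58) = 11.64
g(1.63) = -40.03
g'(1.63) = -64.11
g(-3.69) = -761.23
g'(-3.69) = 741.66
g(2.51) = -145.87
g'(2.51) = -194.12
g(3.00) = -270.00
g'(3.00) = -320.00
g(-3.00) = -366.00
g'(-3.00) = 424.00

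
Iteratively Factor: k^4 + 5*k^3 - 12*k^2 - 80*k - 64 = (k + 1)*(k^3 + 4*k^2 - 16*k - 64) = (k + 1)*(k + 4)*(k^2 - 16) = (k + 1)*(k + 4)^2*(k - 4)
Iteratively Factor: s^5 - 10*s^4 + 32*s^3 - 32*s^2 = (s)*(s^4 - 10*s^3 + 32*s^2 - 32*s) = s*(s - 2)*(s^3 - 8*s^2 + 16*s) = s*(s - 4)*(s - 2)*(s^2 - 4*s) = s*(s - 4)^2*(s - 2)*(s)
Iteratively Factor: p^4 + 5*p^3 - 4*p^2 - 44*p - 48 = (p + 2)*(p^3 + 3*p^2 - 10*p - 24) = (p + 2)*(p + 4)*(p^2 - p - 6) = (p + 2)^2*(p + 4)*(p - 3)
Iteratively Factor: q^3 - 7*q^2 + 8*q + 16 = (q - 4)*(q^2 - 3*q - 4) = (q - 4)*(q + 1)*(q - 4)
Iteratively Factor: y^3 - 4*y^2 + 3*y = (y)*(y^2 - 4*y + 3) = y*(y - 3)*(y - 1)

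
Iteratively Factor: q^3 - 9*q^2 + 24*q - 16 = (q - 1)*(q^2 - 8*q + 16) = (q - 4)*(q - 1)*(q - 4)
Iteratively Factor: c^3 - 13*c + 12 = (c - 1)*(c^2 + c - 12) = (c - 3)*(c - 1)*(c + 4)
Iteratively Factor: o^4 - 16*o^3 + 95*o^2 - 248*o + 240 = (o - 4)*(o^3 - 12*o^2 + 47*o - 60) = (o - 5)*(o - 4)*(o^2 - 7*o + 12) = (o - 5)*(o - 4)*(o - 3)*(o - 4)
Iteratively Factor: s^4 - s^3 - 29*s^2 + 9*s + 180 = (s - 3)*(s^3 + 2*s^2 - 23*s - 60) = (s - 5)*(s - 3)*(s^2 + 7*s + 12) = (s - 5)*(s - 3)*(s + 4)*(s + 3)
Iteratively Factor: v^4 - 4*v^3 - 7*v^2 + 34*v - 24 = (v - 2)*(v^3 - 2*v^2 - 11*v + 12) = (v - 2)*(v - 1)*(v^2 - v - 12) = (v - 4)*(v - 2)*(v - 1)*(v + 3)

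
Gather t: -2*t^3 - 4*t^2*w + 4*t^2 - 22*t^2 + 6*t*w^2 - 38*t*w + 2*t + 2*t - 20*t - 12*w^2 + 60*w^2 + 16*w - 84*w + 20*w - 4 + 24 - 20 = -2*t^3 + t^2*(-4*w - 18) + t*(6*w^2 - 38*w - 16) + 48*w^2 - 48*w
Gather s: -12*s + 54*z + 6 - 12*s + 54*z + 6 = -24*s + 108*z + 12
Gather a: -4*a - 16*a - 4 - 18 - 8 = -20*a - 30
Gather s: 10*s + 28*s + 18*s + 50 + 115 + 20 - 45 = 56*s + 140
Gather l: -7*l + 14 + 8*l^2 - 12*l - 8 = 8*l^2 - 19*l + 6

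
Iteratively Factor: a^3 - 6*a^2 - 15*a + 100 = (a - 5)*(a^2 - a - 20) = (a - 5)^2*(a + 4)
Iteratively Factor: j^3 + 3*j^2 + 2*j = (j + 2)*(j^2 + j) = j*(j + 2)*(j + 1)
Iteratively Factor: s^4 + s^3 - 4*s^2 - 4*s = (s + 1)*(s^3 - 4*s) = (s + 1)*(s + 2)*(s^2 - 2*s) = s*(s + 1)*(s + 2)*(s - 2)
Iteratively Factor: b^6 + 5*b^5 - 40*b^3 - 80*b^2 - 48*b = (b)*(b^5 + 5*b^4 - 40*b^2 - 80*b - 48) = b*(b + 2)*(b^4 + 3*b^3 - 6*b^2 - 28*b - 24) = b*(b + 2)^2*(b^3 + b^2 - 8*b - 12) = b*(b + 2)^3*(b^2 - b - 6) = b*(b - 3)*(b + 2)^3*(b + 2)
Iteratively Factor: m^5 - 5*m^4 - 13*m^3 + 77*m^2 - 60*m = (m - 1)*(m^4 - 4*m^3 - 17*m^2 + 60*m) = (m - 1)*(m + 4)*(m^3 - 8*m^2 + 15*m) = (m - 5)*(m - 1)*(m + 4)*(m^2 - 3*m) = (m - 5)*(m - 3)*(m - 1)*(m + 4)*(m)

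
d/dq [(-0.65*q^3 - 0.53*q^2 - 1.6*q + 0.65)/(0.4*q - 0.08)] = (-0.52*q^3 - 0.056*q^2 + 0.0848*q - 0.132)/(0.16*q^2 - 0.064*q + 0.0064)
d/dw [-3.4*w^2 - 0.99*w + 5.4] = -6.8*w - 0.99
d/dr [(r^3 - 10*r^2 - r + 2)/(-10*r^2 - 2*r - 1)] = (-10*r^4 - 4*r^3 + 7*r^2 + 60*r + 5)/(100*r^4 + 40*r^3 + 24*r^2 + 4*r + 1)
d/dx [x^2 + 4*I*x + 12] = 2*x + 4*I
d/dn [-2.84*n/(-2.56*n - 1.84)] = (13.377536*n + 9.615104)/(2.56*n + 1.84)^3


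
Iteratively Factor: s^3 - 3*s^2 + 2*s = (s - 1)*(s^2 - 2*s) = s*(s - 1)*(s - 2)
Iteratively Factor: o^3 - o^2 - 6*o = (o)*(o^2 - o - 6) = o*(o + 2)*(o - 3)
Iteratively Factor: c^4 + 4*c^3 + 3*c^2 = (c)*(c^3 + 4*c^2 + 3*c) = c*(c + 1)*(c^2 + 3*c) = c*(c + 1)*(c + 3)*(c)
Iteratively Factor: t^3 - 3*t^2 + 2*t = (t - 1)*(t^2 - 2*t) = (t - 2)*(t - 1)*(t)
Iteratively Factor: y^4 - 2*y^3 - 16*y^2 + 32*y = (y + 4)*(y^3 - 6*y^2 + 8*y) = (y - 2)*(y + 4)*(y^2 - 4*y) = y*(y - 2)*(y + 4)*(y - 4)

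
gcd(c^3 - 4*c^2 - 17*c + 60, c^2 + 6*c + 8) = c + 4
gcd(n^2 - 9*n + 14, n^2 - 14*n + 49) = n - 7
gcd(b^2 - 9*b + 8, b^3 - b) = b - 1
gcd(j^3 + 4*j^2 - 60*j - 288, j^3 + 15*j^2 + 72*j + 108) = j^2 + 12*j + 36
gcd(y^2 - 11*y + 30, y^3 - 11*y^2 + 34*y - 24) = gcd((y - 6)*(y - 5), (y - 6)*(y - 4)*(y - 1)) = y - 6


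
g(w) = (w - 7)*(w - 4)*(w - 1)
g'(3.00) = -6.00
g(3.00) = 8.00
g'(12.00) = 183.00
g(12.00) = 440.00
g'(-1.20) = 72.12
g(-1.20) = -93.81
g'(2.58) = -2.95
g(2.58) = 9.92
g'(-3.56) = 162.46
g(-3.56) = -364.04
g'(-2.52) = 118.53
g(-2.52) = -218.49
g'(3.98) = -9.00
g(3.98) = 0.18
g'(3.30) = -7.53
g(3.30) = 5.96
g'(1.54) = 9.15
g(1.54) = 7.25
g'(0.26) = 32.96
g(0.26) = -18.65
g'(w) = (w - 7)*(w - 4) + (w - 7)*(w - 1) + (w - 4)*(w - 1) = 3*w^2 - 24*w + 39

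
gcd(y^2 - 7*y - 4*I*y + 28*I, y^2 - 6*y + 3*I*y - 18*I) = 1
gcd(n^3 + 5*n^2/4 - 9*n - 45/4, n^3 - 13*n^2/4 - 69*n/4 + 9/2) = n + 3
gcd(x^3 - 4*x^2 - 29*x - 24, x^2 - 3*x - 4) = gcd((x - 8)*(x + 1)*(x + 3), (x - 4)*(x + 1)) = x + 1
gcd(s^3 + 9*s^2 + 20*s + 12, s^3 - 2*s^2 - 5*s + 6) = s + 2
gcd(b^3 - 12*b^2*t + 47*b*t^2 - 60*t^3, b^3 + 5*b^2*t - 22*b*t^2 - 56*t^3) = -b + 4*t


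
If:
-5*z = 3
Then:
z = -3/5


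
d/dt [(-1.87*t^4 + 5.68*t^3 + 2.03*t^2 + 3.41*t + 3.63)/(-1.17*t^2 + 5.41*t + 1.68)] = (4.3758*t^5 - 36.9957*t^4 + 48.8912*t^3 + 43.5992*t^2 + 15.315*t - 13.9095)/(1.3689*t^4 - 12.6594*t^3 + 25.3369*t^2 + 18.1776*t + 2.8224)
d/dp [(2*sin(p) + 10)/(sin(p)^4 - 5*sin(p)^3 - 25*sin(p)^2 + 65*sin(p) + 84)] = 2*(-3*sin(p)^4 - 10*sin(p)^3 + 100*sin(p)^2 + 250*sin(p) - 241)*cos(p)/(sin(p)^4 - 5*sin(p)^3 - 25*sin(p)^2 + 65*sin(p) + 84)^2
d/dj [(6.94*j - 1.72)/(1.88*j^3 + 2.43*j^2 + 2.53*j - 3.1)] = (-26.0944*j^3 - 7.1634*j^2 + 8.3592*j - 17.1624)/(3.5344*j^6 + 9.1368*j^5 + 15.4177*j^4 + 0.639800000000001*j^3 - 8.6651*j^2 - 15.686*j + 9.61)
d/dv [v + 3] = 1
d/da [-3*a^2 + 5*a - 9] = 5 - 6*a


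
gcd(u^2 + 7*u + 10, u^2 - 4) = u + 2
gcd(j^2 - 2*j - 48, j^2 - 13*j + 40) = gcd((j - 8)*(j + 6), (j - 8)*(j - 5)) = j - 8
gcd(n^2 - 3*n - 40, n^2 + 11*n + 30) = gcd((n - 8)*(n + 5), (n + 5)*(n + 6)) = n + 5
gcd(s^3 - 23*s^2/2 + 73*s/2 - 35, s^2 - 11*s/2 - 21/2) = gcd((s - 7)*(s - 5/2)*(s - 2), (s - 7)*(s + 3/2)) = s - 7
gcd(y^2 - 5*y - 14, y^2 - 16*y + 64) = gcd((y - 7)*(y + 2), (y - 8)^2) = 1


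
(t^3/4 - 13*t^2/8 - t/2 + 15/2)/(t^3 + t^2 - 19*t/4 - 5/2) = (2*t^3 - 13*t^2 - 4*t + 60)/(2*(4*t^3 + 4*t^2 - 19*t - 10))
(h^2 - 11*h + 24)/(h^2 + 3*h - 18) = (h - 8)/(h + 6)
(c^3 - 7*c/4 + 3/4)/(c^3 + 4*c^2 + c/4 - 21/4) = (2*c - 1)/(2*c + 7)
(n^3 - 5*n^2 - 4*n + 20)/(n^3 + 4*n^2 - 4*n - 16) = (n - 5)/(n + 4)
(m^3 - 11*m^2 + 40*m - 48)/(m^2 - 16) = (m^2 - 7*m + 12)/(m + 4)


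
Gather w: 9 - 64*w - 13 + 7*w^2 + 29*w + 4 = 7*w^2 - 35*w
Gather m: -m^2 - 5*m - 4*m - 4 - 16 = -m^2 - 9*m - 20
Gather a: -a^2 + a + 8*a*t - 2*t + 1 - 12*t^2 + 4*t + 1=-a^2 + a*(8*t + 1) - 12*t^2 + 2*t + 2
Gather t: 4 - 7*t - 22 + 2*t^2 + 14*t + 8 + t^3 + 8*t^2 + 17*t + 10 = t^3 + 10*t^2 + 24*t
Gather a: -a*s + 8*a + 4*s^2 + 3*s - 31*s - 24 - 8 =a*(8 - s) + 4*s^2 - 28*s - 32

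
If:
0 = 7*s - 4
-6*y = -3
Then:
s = 4/7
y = 1/2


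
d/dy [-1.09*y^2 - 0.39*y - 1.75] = -2.18*y - 0.39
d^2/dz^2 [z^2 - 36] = 2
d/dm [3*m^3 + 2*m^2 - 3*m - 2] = 9*m^2 + 4*m - 3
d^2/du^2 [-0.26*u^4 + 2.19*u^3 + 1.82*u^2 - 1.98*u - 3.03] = -3.12*u^2 + 13.14*u + 3.64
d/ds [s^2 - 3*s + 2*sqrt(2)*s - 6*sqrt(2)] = 2*s - 3 + 2*sqrt(2)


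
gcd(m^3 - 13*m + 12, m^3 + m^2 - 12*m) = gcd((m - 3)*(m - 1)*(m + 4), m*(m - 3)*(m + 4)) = m^2 + m - 12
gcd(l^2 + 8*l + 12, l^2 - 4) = l + 2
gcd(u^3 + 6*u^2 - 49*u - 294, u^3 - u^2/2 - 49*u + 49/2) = u^2 - 49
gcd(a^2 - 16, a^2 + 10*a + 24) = a + 4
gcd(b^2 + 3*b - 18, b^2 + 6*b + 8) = 1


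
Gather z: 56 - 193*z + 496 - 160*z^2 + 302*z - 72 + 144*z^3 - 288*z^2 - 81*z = 144*z^3 - 448*z^2 + 28*z + 480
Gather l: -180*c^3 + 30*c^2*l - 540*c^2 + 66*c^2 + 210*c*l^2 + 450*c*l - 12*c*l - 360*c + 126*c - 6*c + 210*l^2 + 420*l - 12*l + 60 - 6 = -180*c^3 - 474*c^2 - 240*c + l^2*(210*c + 210) + l*(30*c^2 + 438*c + 408) + 54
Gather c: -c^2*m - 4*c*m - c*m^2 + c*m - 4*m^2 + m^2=-c^2*m + c*(-m^2 - 3*m) - 3*m^2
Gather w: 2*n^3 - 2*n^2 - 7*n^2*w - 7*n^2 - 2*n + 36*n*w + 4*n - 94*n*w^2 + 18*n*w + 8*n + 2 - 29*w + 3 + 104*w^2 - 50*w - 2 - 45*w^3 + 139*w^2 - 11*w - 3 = 2*n^3 - 9*n^2 + 10*n - 45*w^3 + w^2*(243 - 94*n) + w*(-7*n^2 + 54*n - 90)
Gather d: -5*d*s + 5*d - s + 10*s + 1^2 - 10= d*(5 - 5*s) + 9*s - 9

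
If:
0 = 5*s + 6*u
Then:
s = -6*u/5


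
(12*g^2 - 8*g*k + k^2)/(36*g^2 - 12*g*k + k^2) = (2*g - k)/(6*g - k)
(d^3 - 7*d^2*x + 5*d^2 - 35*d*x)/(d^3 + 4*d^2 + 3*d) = (d^2 - 7*d*x + 5*d - 35*x)/(d^2 + 4*d + 3)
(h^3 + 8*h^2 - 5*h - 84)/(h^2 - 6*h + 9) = (h^2 + 11*h + 28)/(h - 3)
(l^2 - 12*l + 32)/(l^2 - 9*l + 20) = (l - 8)/(l - 5)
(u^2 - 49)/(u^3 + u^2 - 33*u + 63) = (u - 7)/(u^2 - 6*u + 9)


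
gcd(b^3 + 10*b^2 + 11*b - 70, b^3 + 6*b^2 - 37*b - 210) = b^2 + 12*b + 35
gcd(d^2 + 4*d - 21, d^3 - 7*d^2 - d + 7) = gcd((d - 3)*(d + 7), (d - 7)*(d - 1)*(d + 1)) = 1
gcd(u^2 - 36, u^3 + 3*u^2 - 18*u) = u + 6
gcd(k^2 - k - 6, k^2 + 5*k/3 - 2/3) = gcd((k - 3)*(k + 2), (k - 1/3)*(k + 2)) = k + 2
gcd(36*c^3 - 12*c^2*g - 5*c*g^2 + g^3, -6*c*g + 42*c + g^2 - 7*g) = 6*c - g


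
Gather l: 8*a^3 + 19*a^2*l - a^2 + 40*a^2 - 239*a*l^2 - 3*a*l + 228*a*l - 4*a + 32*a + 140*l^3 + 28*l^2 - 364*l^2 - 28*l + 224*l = 8*a^3 + 39*a^2 + 28*a + 140*l^3 + l^2*(-239*a - 336) + l*(19*a^2 + 225*a + 196)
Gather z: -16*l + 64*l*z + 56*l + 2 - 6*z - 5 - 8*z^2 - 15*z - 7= 40*l - 8*z^2 + z*(64*l - 21) - 10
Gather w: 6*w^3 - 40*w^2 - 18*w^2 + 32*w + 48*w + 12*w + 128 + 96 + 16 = 6*w^3 - 58*w^2 + 92*w + 240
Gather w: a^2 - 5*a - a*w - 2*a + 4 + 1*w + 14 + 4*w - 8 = a^2 - 7*a + w*(5 - a) + 10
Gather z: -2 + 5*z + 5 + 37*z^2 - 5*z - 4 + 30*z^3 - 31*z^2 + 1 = 30*z^3 + 6*z^2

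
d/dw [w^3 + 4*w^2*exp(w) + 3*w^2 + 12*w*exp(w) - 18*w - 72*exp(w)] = 4*w^2*exp(w) + 3*w^2 + 20*w*exp(w) + 6*w - 60*exp(w) - 18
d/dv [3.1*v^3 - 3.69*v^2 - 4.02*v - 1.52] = 9.3*v^2 - 7.38*v - 4.02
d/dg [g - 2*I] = 1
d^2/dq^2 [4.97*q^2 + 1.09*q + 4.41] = 9.94000000000000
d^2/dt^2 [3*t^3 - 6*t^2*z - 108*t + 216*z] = 18*t - 12*z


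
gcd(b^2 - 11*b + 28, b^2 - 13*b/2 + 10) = b - 4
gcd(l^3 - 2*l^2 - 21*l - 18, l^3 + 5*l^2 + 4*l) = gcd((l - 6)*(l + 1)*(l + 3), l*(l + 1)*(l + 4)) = l + 1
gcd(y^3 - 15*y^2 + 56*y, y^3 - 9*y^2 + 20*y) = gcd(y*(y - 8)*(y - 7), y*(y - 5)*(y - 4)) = y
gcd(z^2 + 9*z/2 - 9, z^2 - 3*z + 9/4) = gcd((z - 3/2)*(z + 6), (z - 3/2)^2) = z - 3/2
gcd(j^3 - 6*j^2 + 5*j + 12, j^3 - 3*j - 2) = j + 1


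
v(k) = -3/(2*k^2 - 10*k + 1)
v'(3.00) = 0.05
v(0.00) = -3.00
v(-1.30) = -0.17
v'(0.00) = -30.00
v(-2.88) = -0.06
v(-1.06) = -0.22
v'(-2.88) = -0.03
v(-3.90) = -0.04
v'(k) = -3*(10 - 4*k)/(2*k^2 - 10*k + 1)^2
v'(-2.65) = -0.04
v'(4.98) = 46.41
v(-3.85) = -0.04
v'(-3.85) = -0.02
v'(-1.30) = -0.15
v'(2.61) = 0.01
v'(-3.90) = -0.02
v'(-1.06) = -0.22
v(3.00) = 0.27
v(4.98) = -3.75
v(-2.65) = -0.07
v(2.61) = 0.26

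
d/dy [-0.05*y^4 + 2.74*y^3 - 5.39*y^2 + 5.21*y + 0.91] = -0.2*y^3 + 8.22*y^2 - 10.78*y + 5.21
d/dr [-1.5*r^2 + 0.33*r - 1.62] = 0.33 - 3.0*r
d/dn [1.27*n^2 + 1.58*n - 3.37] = 2.54*n + 1.58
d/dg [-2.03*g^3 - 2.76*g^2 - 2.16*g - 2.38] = -6.09*g^2 - 5.52*g - 2.16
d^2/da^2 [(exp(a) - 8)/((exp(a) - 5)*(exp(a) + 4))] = (exp(4*a) - 31*exp(3*a) + 144*exp(2*a) - 668*exp(a) + 560)*exp(a)/(exp(6*a) - 3*exp(5*a) - 57*exp(4*a) + 119*exp(3*a) + 1140*exp(2*a) - 1200*exp(a) - 8000)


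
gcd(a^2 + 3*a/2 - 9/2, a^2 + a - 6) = a + 3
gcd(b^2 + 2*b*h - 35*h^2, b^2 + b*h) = 1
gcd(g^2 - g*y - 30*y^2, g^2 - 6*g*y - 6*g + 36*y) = -g + 6*y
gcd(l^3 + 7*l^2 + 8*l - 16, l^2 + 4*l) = l + 4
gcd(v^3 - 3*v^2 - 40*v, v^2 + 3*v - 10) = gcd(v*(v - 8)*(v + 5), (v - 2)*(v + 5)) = v + 5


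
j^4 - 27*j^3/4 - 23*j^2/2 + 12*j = j*(j - 8)*(j - 3/4)*(j + 2)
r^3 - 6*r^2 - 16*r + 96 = (r - 6)*(r - 4)*(r + 4)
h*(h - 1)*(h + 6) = h^3 + 5*h^2 - 6*h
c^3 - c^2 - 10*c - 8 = (c - 4)*(c + 1)*(c + 2)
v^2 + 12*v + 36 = (v + 6)^2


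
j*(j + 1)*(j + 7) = j^3 + 8*j^2 + 7*j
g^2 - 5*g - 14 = (g - 7)*(g + 2)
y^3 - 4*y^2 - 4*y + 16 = (y - 4)*(y - 2)*(y + 2)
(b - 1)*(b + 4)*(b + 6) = b^3 + 9*b^2 + 14*b - 24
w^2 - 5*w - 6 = (w - 6)*(w + 1)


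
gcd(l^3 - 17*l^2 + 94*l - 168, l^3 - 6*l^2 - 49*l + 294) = l^2 - 13*l + 42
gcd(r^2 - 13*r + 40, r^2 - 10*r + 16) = r - 8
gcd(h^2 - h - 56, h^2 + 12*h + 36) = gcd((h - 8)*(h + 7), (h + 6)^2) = 1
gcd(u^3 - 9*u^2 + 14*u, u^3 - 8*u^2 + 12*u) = u^2 - 2*u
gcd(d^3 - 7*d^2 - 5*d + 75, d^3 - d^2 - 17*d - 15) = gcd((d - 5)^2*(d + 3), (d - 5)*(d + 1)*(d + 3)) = d^2 - 2*d - 15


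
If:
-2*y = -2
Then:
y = 1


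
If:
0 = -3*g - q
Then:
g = -q/3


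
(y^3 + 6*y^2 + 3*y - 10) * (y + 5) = y^4 + 11*y^3 + 33*y^2 + 5*y - 50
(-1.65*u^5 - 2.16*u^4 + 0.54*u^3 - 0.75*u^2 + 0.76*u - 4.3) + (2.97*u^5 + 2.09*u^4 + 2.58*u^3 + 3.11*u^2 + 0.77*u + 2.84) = 1.32*u^5 - 0.0700000000000003*u^4 + 3.12*u^3 + 2.36*u^2 + 1.53*u - 1.46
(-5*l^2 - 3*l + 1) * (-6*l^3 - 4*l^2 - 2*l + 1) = 30*l^5 + 38*l^4 + 16*l^3 - 3*l^2 - 5*l + 1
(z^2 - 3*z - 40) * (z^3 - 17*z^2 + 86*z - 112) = z^5 - 20*z^4 + 97*z^3 + 310*z^2 - 3104*z + 4480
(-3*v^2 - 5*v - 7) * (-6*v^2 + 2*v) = 18*v^4 + 24*v^3 + 32*v^2 - 14*v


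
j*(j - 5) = j^2 - 5*j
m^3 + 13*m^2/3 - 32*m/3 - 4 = (m - 2)*(m + 1/3)*(m + 6)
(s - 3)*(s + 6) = s^2 + 3*s - 18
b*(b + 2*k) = b^2 + 2*b*k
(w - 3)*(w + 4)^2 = w^3 + 5*w^2 - 8*w - 48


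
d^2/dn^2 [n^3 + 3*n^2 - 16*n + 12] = 6*n + 6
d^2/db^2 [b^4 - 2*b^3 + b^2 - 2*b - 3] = 12*b^2 - 12*b + 2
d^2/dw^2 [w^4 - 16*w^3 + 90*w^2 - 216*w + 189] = 12*w^2 - 96*w + 180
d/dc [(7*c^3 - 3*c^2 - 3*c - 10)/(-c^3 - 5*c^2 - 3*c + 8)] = 2*(-19*c^4 - 24*c^3 + 66*c^2 - 74*c - 27)/(c^6 + 10*c^5 + 31*c^4 + 14*c^3 - 71*c^2 - 48*c + 64)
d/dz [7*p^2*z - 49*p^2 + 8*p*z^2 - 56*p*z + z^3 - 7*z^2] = 7*p^2 + 16*p*z - 56*p + 3*z^2 - 14*z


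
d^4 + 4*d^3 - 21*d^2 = d^2*(d - 3)*(d + 7)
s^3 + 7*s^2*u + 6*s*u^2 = s*(s + u)*(s + 6*u)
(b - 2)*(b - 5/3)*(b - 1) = b^3 - 14*b^2/3 + 7*b - 10/3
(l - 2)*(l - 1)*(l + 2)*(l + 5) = l^4 + 4*l^3 - 9*l^2 - 16*l + 20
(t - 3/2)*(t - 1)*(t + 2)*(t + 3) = t^4 + 5*t^3/2 - 5*t^2 - 15*t/2 + 9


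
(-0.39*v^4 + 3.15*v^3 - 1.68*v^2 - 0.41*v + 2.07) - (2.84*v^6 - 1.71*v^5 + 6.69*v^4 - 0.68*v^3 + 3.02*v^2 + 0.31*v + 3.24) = -2.84*v^6 + 1.71*v^5 - 7.08*v^4 + 3.83*v^3 - 4.7*v^2 - 0.72*v - 1.17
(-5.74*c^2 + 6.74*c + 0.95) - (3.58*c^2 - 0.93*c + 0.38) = -9.32*c^2 + 7.67*c + 0.57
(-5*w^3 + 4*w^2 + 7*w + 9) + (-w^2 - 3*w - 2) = -5*w^3 + 3*w^2 + 4*w + 7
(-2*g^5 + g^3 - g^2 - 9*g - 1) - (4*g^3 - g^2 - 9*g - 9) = -2*g^5 - 3*g^3 + 8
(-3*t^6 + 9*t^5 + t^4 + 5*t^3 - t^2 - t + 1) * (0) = 0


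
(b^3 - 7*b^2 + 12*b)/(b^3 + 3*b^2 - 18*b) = (b - 4)/(b + 6)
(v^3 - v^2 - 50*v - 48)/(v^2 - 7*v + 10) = (v^3 - v^2 - 50*v - 48)/(v^2 - 7*v + 10)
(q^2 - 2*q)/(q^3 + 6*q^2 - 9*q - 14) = q/(q^2 + 8*q + 7)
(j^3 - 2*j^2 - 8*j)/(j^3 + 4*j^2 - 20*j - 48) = j/(j + 6)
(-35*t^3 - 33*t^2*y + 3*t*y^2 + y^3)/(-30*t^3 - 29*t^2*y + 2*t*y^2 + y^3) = (7*t + y)/(6*t + y)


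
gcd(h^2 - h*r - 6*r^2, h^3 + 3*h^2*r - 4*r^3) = h + 2*r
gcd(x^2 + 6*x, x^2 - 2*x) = x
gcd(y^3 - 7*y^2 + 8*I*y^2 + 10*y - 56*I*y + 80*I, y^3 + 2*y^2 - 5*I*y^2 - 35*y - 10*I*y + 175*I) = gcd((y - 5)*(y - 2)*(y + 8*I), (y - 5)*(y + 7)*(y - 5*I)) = y - 5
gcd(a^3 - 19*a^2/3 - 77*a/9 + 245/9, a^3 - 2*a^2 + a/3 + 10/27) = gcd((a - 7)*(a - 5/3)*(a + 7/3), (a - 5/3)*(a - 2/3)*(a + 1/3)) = a - 5/3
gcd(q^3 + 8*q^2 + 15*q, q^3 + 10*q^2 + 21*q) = q^2 + 3*q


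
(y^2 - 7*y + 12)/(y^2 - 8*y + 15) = (y - 4)/(y - 5)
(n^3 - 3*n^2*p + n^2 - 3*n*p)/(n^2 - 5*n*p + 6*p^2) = n*(-n - 1)/(-n + 2*p)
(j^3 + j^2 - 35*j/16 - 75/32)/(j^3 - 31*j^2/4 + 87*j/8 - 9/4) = (16*j^2 + 40*j + 25)/(4*(4*j^2 - 25*j + 6))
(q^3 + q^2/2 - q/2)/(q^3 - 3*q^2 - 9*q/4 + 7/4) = 2*q/(2*q - 7)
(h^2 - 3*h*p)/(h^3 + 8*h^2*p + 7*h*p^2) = (h - 3*p)/(h^2 + 8*h*p + 7*p^2)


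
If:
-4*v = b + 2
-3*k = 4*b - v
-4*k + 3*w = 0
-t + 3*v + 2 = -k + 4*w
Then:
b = -9*w/17 - 2/17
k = 3*w/4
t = 10/17 - 97*w/34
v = 9*w/68 - 8/17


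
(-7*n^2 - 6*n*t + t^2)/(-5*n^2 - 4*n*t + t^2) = (-7*n + t)/(-5*n + t)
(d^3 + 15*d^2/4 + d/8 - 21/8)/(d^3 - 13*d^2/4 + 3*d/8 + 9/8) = (2*d^2 + 9*d + 7)/(2*d^2 - 5*d - 3)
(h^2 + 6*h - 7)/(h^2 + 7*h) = (h - 1)/h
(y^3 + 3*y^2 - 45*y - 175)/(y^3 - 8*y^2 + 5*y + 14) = (y^2 + 10*y + 25)/(y^2 - y - 2)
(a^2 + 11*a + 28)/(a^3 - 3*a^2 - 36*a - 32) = (a + 7)/(a^2 - 7*a - 8)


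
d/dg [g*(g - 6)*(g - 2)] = 3*g^2 - 16*g + 12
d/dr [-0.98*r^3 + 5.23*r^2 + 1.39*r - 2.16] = -2.94*r^2 + 10.46*r + 1.39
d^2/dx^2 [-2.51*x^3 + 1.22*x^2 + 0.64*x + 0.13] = 2.44 - 15.06*x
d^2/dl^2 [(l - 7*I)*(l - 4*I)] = 2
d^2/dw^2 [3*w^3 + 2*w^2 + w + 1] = 18*w + 4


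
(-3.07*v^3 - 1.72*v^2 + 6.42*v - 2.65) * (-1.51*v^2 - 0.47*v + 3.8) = 4.6357*v^5 + 4.0401*v^4 - 20.5518*v^3 - 5.5519*v^2 + 25.6415*v - 10.07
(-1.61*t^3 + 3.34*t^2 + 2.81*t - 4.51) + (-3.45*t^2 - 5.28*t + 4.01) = -1.61*t^3 - 0.11*t^2 - 2.47*t - 0.5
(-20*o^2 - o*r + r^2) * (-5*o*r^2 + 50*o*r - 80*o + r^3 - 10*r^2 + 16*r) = 100*o^3*r^2 - 1000*o^3*r + 1600*o^3 - 15*o^2*r^3 + 150*o^2*r^2 - 240*o^2*r - 6*o*r^4 + 60*o*r^3 - 96*o*r^2 + r^5 - 10*r^4 + 16*r^3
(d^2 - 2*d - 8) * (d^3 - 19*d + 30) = d^5 - 2*d^4 - 27*d^3 + 68*d^2 + 92*d - 240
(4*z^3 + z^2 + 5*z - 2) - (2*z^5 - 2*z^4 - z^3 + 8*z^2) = -2*z^5 + 2*z^4 + 5*z^3 - 7*z^2 + 5*z - 2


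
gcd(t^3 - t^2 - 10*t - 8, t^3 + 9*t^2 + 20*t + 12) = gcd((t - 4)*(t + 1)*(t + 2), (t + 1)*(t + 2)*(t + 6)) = t^2 + 3*t + 2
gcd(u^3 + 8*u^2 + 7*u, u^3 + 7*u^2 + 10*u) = u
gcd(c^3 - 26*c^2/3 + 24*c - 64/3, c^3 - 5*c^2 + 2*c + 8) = c^2 - 6*c + 8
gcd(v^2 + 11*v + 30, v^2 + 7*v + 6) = v + 6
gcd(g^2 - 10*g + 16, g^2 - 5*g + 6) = g - 2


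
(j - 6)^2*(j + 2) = j^3 - 10*j^2 + 12*j + 72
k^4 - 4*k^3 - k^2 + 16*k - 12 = (k - 3)*(k - 2)*(k - 1)*(k + 2)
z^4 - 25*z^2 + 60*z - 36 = (z - 3)*(z - 2)*(z - 1)*(z + 6)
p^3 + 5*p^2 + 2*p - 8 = (p - 1)*(p + 2)*(p + 4)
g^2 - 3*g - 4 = (g - 4)*(g + 1)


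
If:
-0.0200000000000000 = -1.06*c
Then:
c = 0.02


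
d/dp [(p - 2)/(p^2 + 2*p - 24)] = (p^2 + 2*p - 2*(p - 2)*(p + 1) - 24)/(p^2 + 2*p - 24)^2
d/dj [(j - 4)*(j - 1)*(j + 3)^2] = 4*j^3 + 3*j^2 - 34*j - 21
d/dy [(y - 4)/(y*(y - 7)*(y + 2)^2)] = (-3*y^3 + 28*y^2 - 68*y - 56)/(y^2*(y^5 - 8*y^4 - 23*y^3 + 134*y^2 + 476*y + 392))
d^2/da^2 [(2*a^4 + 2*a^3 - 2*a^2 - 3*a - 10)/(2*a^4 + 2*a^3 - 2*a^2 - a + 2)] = 8*(-12*a^7 - 136*a^6 - 180*a^5 + 39*a^4 + 125*a^3 + 66*a^2 + 12*a - 16)/(8*a^12 + 24*a^11 - 52*a^9 + 84*a^7 - 2*a^6 - 78*a^5 + 18*a^4 + 47*a^3 - 18*a^2 - 12*a + 8)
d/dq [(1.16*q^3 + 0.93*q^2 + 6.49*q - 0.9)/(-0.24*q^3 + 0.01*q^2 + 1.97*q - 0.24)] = (1.11022302462516e-16*q^5 + 0.2348*q^4 + 7.6856*q^3 + 0.284*q^2 - 0.4284*q + 0.2154)/(0.0576*q^6 - 0.0048*q^5 - 0.9455*q^4 + 0.1546*q^3 + 3.8761*q^2 - 0.9456*q + 0.0576)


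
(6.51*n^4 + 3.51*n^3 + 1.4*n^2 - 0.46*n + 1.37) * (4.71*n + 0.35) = 30.6621*n^5 + 18.8106*n^4 + 7.8225*n^3 - 1.6766*n^2 + 6.2917*n + 0.4795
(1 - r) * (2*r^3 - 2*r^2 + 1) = -2*r^4 + 4*r^3 - 2*r^2 - r + 1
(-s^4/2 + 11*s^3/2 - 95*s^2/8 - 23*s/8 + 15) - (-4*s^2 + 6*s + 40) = -s^4/2 + 11*s^3/2 - 63*s^2/8 - 71*s/8 - 25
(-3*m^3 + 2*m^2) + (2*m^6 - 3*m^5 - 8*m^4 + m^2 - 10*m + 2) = 2*m^6 - 3*m^5 - 8*m^4 - 3*m^3 + 3*m^2 - 10*m + 2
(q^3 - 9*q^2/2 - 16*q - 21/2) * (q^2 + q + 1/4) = q^5 - 7*q^4/2 - 81*q^3/4 - 221*q^2/8 - 29*q/2 - 21/8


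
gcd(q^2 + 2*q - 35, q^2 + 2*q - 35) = q^2 + 2*q - 35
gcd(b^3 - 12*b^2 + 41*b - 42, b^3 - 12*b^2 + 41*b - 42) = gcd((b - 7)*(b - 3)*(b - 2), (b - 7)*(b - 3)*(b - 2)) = b^3 - 12*b^2 + 41*b - 42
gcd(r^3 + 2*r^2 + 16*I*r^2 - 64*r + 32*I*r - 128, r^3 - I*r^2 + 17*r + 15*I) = 1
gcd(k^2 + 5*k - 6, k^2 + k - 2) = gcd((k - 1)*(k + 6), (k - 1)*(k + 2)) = k - 1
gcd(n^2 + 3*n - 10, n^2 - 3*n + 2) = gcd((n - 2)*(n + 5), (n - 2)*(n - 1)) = n - 2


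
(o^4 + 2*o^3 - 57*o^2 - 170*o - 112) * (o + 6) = o^5 + 8*o^4 - 45*o^3 - 512*o^2 - 1132*o - 672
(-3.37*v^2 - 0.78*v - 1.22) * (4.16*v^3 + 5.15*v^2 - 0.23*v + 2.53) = -14.0192*v^5 - 20.6003*v^4 - 8.3171*v^3 - 14.6297*v^2 - 1.6928*v - 3.0866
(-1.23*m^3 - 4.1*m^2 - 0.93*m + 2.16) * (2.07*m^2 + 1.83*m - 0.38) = -2.5461*m^5 - 10.7379*m^4 - 8.9607*m^3 + 4.3273*m^2 + 4.3062*m - 0.8208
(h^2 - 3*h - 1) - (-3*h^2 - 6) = 4*h^2 - 3*h + 5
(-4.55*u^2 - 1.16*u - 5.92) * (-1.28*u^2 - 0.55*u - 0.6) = 5.824*u^4 + 3.9873*u^3 + 10.9456*u^2 + 3.952*u + 3.552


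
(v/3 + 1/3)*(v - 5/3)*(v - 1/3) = v^3/3 - v^2/3 - 13*v/27 + 5/27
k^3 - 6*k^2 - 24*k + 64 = (k - 8)*(k - 2)*(k + 4)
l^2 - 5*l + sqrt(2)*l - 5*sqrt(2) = (l - 5)*(l + sqrt(2))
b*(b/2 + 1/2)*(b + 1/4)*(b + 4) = b^4/2 + 21*b^3/8 + 21*b^2/8 + b/2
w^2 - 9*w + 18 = (w - 6)*(w - 3)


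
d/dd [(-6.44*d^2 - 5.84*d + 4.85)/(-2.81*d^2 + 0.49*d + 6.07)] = (-19.566*d^2 - 50.9246*d - 37.8253)/(7.8961*d^4 - 2.7538*d^3 - 33.8733*d^2 + 5.9486*d + 36.8449)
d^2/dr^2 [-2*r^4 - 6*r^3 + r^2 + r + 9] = -24*r^2 - 36*r + 2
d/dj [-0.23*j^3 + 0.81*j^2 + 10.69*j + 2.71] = -0.69*j^2 + 1.62*j + 10.69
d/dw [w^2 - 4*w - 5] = 2*w - 4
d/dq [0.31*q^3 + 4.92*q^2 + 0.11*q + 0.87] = 0.93*q^2 + 9.84*q + 0.11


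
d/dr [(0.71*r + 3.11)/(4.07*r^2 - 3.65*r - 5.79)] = (-2.8897*r^2 - 25.3154*r + 7.2406)/(16.5649*r^4 - 29.711*r^3 - 33.8081*r^2 + 42.267*r + 33.5241)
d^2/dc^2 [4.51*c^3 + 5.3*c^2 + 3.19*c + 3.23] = 27.06*c + 10.6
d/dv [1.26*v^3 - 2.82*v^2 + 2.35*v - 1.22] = 3.78*v^2 - 5.64*v + 2.35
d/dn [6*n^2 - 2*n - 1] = 12*n - 2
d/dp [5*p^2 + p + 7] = 10*p + 1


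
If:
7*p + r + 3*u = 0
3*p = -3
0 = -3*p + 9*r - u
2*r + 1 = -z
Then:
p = -1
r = -1/14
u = 33/14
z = -6/7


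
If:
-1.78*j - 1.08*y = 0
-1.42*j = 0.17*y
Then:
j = 0.00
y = 0.00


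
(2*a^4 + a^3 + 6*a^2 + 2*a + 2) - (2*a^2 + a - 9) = 2*a^4 + a^3 + 4*a^2 + a + 11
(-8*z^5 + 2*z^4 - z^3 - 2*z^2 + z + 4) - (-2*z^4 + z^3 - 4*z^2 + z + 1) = -8*z^5 + 4*z^4 - 2*z^3 + 2*z^2 + 3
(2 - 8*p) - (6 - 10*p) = 2*p - 4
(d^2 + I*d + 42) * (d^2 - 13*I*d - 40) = d^4 - 12*I*d^3 + 15*d^2 - 586*I*d - 1680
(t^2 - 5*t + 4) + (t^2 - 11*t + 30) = 2*t^2 - 16*t + 34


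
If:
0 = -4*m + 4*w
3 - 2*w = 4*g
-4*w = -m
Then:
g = 3/4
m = 0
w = 0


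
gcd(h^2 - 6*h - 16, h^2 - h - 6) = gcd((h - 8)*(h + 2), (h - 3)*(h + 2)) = h + 2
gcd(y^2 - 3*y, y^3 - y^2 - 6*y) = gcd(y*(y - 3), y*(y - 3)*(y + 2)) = y^2 - 3*y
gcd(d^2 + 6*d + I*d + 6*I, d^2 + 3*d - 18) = d + 6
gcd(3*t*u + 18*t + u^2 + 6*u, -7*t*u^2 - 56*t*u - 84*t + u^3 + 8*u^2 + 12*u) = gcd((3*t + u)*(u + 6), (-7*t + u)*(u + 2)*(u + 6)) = u + 6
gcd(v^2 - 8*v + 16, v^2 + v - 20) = v - 4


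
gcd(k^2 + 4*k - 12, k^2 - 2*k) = k - 2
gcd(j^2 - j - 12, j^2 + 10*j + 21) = j + 3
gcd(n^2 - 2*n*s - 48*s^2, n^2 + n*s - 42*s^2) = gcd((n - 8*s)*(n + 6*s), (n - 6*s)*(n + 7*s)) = 1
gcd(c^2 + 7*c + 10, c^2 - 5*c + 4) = 1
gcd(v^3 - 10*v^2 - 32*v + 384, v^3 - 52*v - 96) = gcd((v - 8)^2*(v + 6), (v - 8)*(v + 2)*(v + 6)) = v^2 - 2*v - 48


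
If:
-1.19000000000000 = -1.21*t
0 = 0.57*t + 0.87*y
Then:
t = 0.98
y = -0.64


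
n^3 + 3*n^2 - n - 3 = (n - 1)*(n + 1)*(n + 3)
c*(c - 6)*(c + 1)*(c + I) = c^4 - 5*c^3 + I*c^3 - 6*c^2 - 5*I*c^2 - 6*I*c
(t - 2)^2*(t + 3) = t^3 - t^2 - 8*t + 12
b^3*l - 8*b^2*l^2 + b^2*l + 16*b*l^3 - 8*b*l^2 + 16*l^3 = (b - 4*l)^2*(b*l + l)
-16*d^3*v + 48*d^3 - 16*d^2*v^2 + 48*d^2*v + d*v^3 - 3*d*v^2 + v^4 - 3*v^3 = (-4*d + v)*(d + v)*(4*d + v)*(v - 3)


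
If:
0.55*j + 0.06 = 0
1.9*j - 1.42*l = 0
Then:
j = -0.11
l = -0.15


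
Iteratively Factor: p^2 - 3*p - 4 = (p - 4)*(p + 1)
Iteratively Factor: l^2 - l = (l - 1)*(l)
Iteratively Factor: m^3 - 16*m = (m - 4)*(m^2 + 4*m) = m*(m - 4)*(m + 4)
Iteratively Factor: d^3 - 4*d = (d - 2)*(d^2 + 2*d) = (d - 2)*(d + 2)*(d)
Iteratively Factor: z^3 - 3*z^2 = (z)*(z^2 - 3*z) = z*(z - 3)*(z)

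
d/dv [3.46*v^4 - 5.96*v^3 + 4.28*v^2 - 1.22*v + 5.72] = 13.84*v^3 - 17.88*v^2 + 8.56*v - 1.22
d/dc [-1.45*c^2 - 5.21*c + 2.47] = -2.9*c - 5.21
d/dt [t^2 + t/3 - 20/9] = 2*t + 1/3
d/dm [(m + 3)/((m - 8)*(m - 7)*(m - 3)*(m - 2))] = (-3*m^4 + 28*m^3 + 43*m^2 - 822*m + 1446)/(m^8 - 40*m^7 + 674*m^6 - 6220*m^5 + 34241*m^4 - 114820*m^3 + 228964*m^2 - 248640*m + 112896)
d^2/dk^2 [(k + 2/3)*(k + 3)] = 2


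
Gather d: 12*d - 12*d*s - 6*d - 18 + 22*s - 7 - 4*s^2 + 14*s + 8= d*(6 - 12*s) - 4*s^2 + 36*s - 17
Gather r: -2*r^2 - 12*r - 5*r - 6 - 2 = -2*r^2 - 17*r - 8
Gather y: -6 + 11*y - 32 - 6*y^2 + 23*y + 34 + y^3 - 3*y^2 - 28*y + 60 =y^3 - 9*y^2 + 6*y + 56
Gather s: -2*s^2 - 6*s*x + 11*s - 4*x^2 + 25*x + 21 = -2*s^2 + s*(11 - 6*x) - 4*x^2 + 25*x + 21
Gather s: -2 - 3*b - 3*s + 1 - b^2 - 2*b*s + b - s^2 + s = -b^2 - 2*b - s^2 + s*(-2*b - 2) - 1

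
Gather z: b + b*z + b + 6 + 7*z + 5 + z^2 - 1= 2*b + z^2 + z*(b + 7) + 10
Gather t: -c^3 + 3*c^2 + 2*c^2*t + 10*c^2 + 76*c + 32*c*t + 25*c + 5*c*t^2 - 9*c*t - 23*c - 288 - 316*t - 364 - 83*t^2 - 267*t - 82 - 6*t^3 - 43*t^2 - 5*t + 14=-c^3 + 13*c^2 + 78*c - 6*t^3 + t^2*(5*c - 126) + t*(2*c^2 + 23*c - 588) - 720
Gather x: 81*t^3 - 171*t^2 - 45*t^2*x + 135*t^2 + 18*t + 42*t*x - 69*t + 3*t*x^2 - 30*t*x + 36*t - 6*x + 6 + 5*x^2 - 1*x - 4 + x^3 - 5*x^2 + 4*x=81*t^3 - 36*t^2 + 3*t*x^2 - 15*t + x^3 + x*(-45*t^2 + 12*t - 3) + 2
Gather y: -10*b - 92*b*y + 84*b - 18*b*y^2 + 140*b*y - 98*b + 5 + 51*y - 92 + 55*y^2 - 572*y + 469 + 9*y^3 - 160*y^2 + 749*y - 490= -24*b + 9*y^3 + y^2*(-18*b - 105) + y*(48*b + 228) - 108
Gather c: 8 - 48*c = 8 - 48*c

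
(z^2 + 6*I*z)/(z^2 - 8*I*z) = (z + 6*I)/(z - 8*I)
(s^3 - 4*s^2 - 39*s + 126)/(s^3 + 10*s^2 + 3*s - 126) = (s - 7)/(s + 7)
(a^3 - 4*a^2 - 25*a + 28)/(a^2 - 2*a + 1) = (a^2 - 3*a - 28)/(a - 1)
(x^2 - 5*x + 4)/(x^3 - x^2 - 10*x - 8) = (x - 1)/(x^2 + 3*x + 2)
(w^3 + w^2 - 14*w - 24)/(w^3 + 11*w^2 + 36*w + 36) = (w - 4)/(w + 6)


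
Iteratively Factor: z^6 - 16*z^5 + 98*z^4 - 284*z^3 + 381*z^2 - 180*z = (z - 5)*(z^5 - 11*z^4 + 43*z^3 - 69*z^2 + 36*z) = (z - 5)*(z - 4)*(z^4 - 7*z^3 + 15*z^2 - 9*z) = (z - 5)*(z - 4)*(z - 3)*(z^3 - 4*z^2 + 3*z) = z*(z - 5)*(z - 4)*(z - 3)*(z^2 - 4*z + 3) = z*(z - 5)*(z - 4)*(z - 3)^2*(z - 1)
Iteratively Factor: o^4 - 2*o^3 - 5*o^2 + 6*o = (o - 1)*(o^3 - o^2 - 6*o) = (o - 3)*(o - 1)*(o^2 + 2*o) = (o - 3)*(o - 1)*(o + 2)*(o)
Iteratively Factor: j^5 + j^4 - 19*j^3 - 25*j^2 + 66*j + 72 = (j + 1)*(j^4 - 19*j^2 - 6*j + 72) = (j + 1)*(j + 3)*(j^3 - 3*j^2 - 10*j + 24) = (j + 1)*(j + 3)^2*(j^2 - 6*j + 8) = (j - 4)*(j + 1)*(j + 3)^2*(j - 2)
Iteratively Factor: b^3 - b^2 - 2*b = (b - 2)*(b^2 + b) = (b - 2)*(b + 1)*(b)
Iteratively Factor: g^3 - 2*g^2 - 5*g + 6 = (g + 2)*(g^2 - 4*g + 3) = (g - 1)*(g + 2)*(g - 3)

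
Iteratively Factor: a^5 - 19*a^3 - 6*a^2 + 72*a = (a - 2)*(a^4 + 2*a^3 - 15*a^2 - 36*a) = (a - 2)*(a + 3)*(a^3 - a^2 - 12*a) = (a - 2)*(a + 3)^2*(a^2 - 4*a) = (a - 4)*(a - 2)*(a + 3)^2*(a)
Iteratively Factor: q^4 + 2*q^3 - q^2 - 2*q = (q + 1)*(q^3 + q^2 - 2*q) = (q + 1)*(q + 2)*(q^2 - q) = (q - 1)*(q + 1)*(q + 2)*(q)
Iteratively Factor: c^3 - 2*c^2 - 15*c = (c + 3)*(c^2 - 5*c) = c*(c + 3)*(c - 5)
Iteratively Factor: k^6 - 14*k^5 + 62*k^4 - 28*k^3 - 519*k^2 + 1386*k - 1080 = (k - 5)*(k^5 - 9*k^4 + 17*k^3 + 57*k^2 - 234*k + 216) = (k - 5)*(k - 2)*(k^4 - 7*k^3 + 3*k^2 + 63*k - 108) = (k - 5)*(k - 2)*(k + 3)*(k^3 - 10*k^2 + 33*k - 36) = (k - 5)*(k - 4)*(k - 2)*(k + 3)*(k^2 - 6*k + 9) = (k - 5)*(k - 4)*(k - 3)*(k - 2)*(k + 3)*(k - 3)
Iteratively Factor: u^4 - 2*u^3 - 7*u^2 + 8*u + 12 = (u + 1)*(u^3 - 3*u^2 - 4*u + 12) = (u + 1)*(u + 2)*(u^2 - 5*u + 6) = (u - 2)*(u + 1)*(u + 2)*(u - 3)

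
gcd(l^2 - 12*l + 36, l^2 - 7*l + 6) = l - 6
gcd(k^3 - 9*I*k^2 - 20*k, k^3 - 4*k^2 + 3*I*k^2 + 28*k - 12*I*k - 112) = k - 4*I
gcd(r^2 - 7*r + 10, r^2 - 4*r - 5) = r - 5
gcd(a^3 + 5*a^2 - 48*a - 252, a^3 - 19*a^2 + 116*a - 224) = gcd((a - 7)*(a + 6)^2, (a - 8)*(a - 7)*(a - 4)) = a - 7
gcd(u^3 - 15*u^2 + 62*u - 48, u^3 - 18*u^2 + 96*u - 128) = u - 8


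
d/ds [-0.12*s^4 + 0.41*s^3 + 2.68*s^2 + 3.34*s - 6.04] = -0.48*s^3 + 1.23*s^2 + 5.36*s + 3.34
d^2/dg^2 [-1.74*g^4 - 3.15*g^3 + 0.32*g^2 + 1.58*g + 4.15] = -20.88*g^2 - 18.9*g + 0.64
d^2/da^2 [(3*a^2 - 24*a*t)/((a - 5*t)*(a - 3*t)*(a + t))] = 6*(a^6 - 24*a^5*t + 147*a^4*t^2 - 392*a^3*t^3 + 1035*a^2*t^4 - 2520*a*t^5 + 1065*t^6)/(a^9 - 21*a^8*t + 168*a^7*t^2 - 592*a^6*t^3 + 546*a^5*t^4 + 1806*a^4*t^5 - 3392*a^3*t^6 - 2520*a^2*t^7 + 4725*a*t^8 + 3375*t^9)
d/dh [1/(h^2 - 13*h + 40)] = (13 - 2*h)/(h^2 - 13*h + 40)^2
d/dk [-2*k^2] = -4*k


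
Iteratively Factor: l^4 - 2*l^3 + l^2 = (l - 1)*(l^3 - l^2) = l*(l - 1)*(l^2 - l) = l^2*(l - 1)*(l - 1)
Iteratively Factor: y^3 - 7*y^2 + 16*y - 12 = (y - 3)*(y^2 - 4*y + 4) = (y - 3)*(y - 2)*(y - 2)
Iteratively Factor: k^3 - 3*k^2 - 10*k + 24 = (k + 3)*(k^2 - 6*k + 8) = (k - 2)*(k + 3)*(k - 4)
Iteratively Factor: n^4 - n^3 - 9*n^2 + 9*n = (n - 3)*(n^3 + 2*n^2 - 3*n) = n*(n - 3)*(n^2 + 2*n - 3) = n*(n - 3)*(n - 1)*(n + 3)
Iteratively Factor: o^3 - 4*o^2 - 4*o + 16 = (o - 2)*(o^2 - 2*o - 8) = (o - 2)*(o + 2)*(o - 4)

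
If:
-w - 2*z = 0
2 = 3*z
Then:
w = -4/3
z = 2/3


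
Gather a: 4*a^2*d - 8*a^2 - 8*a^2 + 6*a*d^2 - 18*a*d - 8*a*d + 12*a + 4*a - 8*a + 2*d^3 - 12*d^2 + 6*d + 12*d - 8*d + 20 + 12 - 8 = a^2*(4*d - 16) + a*(6*d^2 - 26*d + 8) + 2*d^3 - 12*d^2 + 10*d + 24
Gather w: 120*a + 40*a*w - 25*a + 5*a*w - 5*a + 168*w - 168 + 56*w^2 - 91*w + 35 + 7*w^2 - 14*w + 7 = 90*a + 63*w^2 + w*(45*a + 63) - 126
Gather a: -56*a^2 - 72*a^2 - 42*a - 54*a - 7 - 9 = -128*a^2 - 96*a - 16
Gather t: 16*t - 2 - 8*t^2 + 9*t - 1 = -8*t^2 + 25*t - 3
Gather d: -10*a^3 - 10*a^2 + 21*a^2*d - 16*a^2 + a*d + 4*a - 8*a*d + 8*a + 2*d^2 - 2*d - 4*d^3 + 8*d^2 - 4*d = -10*a^3 - 26*a^2 + 12*a - 4*d^3 + 10*d^2 + d*(21*a^2 - 7*a - 6)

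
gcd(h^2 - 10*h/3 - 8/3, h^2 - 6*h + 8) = h - 4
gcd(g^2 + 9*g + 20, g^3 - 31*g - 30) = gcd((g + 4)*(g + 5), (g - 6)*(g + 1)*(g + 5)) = g + 5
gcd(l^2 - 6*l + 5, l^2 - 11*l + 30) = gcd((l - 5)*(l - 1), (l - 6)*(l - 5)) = l - 5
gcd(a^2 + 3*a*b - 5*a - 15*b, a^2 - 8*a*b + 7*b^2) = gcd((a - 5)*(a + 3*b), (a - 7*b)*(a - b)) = 1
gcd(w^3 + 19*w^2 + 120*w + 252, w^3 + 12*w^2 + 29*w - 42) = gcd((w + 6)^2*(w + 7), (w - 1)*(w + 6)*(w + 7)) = w^2 + 13*w + 42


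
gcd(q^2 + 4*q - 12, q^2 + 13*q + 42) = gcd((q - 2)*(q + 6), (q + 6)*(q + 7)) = q + 6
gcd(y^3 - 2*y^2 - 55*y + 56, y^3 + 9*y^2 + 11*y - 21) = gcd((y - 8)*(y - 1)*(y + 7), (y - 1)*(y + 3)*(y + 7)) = y^2 + 6*y - 7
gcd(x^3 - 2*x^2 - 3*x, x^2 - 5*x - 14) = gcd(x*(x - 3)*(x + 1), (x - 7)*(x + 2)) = 1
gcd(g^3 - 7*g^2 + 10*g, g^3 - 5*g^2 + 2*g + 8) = g - 2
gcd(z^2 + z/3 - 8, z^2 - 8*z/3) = z - 8/3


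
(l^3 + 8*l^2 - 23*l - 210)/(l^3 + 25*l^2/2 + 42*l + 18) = 2*(l^2 + 2*l - 35)/(2*l^2 + 13*l + 6)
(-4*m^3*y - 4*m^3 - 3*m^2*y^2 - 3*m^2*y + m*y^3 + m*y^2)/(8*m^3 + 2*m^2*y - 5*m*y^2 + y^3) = m*(y + 1)/(-2*m + y)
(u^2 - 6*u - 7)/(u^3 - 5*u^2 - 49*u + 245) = (u + 1)/(u^2 + 2*u - 35)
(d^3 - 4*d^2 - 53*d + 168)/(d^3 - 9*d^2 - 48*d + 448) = (d - 3)/(d - 8)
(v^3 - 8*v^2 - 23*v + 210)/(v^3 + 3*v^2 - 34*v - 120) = (v - 7)/(v + 4)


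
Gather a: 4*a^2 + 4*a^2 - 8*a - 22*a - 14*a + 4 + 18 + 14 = 8*a^2 - 44*a + 36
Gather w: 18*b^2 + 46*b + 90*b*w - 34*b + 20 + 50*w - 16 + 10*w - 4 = 18*b^2 + 12*b + w*(90*b + 60)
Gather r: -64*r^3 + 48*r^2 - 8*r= -64*r^3 + 48*r^2 - 8*r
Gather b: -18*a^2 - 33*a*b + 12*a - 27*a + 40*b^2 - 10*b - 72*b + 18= -18*a^2 - 15*a + 40*b^2 + b*(-33*a - 82) + 18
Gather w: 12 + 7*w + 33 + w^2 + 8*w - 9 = w^2 + 15*w + 36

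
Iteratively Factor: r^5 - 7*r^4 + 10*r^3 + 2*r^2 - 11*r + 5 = (r - 1)*(r^4 - 6*r^3 + 4*r^2 + 6*r - 5) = (r - 1)^2*(r^3 - 5*r^2 - r + 5) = (r - 1)^2*(r + 1)*(r^2 - 6*r + 5) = (r - 5)*(r - 1)^2*(r + 1)*(r - 1)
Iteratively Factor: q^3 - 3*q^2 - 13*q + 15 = (q - 5)*(q^2 + 2*q - 3) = (q - 5)*(q + 3)*(q - 1)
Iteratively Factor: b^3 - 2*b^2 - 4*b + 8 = (b - 2)*(b^2 - 4) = (b - 2)^2*(b + 2)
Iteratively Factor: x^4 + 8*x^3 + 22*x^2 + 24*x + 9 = (x + 3)*(x^3 + 5*x^2 + 7*x + 3) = (x + 1)*(x + 3)*(x^2 + 4*x + 3) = (x + 1)^2*(x + 3)*(x + 3)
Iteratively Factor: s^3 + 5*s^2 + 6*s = (s + 2)*(s^2 + 3*s) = (s + 2)*(s + 3)*(s)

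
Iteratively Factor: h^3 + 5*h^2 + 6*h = (h + 2)*(h^2 + 3*h) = h*(h + 2)*(h + 3)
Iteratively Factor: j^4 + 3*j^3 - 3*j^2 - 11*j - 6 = (j + 1)*(j^3 + 2*j^2 - 5*j - 6) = (j + 1)^2*(j^2 + j - 6) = (j - 2)*(j + 1)^2*(j + 3)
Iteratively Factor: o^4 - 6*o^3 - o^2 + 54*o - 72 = (o - 2)*(o^3 - 4*o^2 - 9*o + 36) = (o - 3)*(o - 2)*(o^2 - o - 12) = (o - 4)*(o - 3)*(o - 2)*(o + 3)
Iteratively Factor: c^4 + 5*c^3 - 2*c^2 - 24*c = (c + 3)*(c^3 + 2*c^2 - 8*c) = c*(c + 3)*(c^2 + 2*c - 8) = c*(c + 3)*(c + 4)*(c - 2)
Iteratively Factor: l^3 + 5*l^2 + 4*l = (l + 1)*(l^2 + 4*l) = (l + 1)*(l + 4)*(l)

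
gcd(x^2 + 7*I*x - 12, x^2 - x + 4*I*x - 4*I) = x + 4*I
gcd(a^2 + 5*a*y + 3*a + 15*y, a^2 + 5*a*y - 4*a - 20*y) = a + 5*y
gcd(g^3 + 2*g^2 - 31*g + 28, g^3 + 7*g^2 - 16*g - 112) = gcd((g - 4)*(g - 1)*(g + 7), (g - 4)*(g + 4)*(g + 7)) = g^2 + 3*g - 28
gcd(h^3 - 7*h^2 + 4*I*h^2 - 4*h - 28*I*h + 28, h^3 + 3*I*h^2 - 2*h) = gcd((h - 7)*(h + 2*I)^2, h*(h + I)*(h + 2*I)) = h + 2*I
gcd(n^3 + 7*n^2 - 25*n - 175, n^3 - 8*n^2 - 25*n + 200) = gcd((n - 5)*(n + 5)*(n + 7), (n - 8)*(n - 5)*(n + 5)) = n^2 - 25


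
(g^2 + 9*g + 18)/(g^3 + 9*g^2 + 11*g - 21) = (g + 6)/(g^2 + 6*g - 7)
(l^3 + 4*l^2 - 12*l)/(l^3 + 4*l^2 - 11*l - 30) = l*(l^2 + 4*l - 12)/(l^3 + 4*l^2 - 11*l - 30)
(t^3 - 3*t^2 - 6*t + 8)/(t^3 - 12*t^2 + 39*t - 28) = (t + 2)/(t - 7)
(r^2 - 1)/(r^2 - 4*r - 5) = (r - 1)/(r - 5)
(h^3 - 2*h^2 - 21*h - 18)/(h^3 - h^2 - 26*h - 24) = (h + 3)/(h + 4)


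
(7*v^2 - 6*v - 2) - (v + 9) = 7*v^2 - 7*v - 11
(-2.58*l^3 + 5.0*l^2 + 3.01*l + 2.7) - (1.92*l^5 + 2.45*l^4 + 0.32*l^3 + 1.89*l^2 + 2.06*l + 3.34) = -1.92*l^5 - 2.45*l^4 - 2.9*l^3 + 3.11*l^2 + 0.95*l - 0.64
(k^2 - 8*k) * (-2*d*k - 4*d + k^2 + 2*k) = -2*d*k^3 + 12*d*k^2 + 32*d*k + k^4 - 6*k^3 - 16*k^2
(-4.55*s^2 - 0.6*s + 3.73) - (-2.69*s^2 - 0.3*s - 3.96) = -1.86*s^2 - 0.3*s + 7.69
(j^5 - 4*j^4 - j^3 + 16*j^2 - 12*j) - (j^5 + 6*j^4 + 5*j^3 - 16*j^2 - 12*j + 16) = -10*j^4 - 6*j^3 + 32*j^2 - 16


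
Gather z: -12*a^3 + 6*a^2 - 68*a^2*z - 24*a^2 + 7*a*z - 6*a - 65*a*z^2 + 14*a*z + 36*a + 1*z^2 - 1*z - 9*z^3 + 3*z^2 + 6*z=-12*a^3 - 18*a^2 + 30*a - 9*z^3 + z^2*(4 - 65*a) + z*(-68*a^2 + 21*a + 5)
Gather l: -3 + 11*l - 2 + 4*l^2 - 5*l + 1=4*l^2 + 6*l - 4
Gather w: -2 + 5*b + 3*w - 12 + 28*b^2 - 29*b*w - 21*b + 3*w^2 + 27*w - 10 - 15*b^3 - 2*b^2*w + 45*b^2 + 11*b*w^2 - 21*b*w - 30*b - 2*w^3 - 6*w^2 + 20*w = -15*b^3 + 73*b^2 - 46*b - 2*w^3 + w^2*(11*b - 3) + w*(-2*b^2 - 50*b + 50) - 24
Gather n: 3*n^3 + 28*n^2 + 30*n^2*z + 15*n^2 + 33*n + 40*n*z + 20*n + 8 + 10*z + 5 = 3*n^3 + n^2*(30*z + 43) + n*(40*z + 53) + 10*z + 13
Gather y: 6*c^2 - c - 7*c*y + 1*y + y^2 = 6*c^2 - c + y^2 + y*(1 - 7*c)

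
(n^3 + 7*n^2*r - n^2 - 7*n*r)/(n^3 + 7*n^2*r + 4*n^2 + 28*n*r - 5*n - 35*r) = n/(n + 5)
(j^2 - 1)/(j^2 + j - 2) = (j + 1)/(j + 2)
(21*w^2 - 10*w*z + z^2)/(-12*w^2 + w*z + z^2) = (-7*w + z)/(4*w + z)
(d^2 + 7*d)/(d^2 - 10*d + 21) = d*(d + 7)/(d^2 - 10*d + 21)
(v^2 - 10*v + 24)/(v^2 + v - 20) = (v - 6)/(v + 5)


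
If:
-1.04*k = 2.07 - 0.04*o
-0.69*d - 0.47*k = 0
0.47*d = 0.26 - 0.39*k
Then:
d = -2.54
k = 3.72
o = 148.52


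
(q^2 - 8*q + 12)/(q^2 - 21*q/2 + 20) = 2*(q^2 - 8*q + 12)/(2*q^2 - 21*q + 40)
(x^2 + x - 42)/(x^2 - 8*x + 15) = (x^2 + x - 42)/(x^2 - 8*x + 15)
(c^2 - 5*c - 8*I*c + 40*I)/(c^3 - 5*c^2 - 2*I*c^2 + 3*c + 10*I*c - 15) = (c - 8*I)/(c^2 - 2*I*c + 3)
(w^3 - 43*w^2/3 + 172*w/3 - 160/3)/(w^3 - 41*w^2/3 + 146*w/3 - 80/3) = (3*w - 4)/(3*w - 2)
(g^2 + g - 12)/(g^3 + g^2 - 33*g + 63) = (g + 4)/(g^2 + 4*g - 21)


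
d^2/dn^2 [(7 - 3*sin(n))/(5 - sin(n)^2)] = (-27*sin(n)^5 + 28*sin(n)^4 + 98*sin(n)^2 - 33*sin(n) + 27*sin(3*n)/2 + 3*sin(5*n)/2 - 70)/(sin(n)^2 - 5)^3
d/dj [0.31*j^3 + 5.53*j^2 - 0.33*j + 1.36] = 0.93*j^2 + 11.06*j - 0.33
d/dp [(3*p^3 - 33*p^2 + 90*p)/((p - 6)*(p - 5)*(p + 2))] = 6/(p^2 + 4*p + 4)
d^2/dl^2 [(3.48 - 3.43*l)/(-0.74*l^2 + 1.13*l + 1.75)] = ((12.9022 - 15.2292*l)*(-0.74*l^2 + 1.13*l + 1.75) - (1.48*l - 1.13)*(2.96*l - 2.26)*(3.43*l - 3.48))/(-0.74*l^2 + 1.13*l + 1.75)^3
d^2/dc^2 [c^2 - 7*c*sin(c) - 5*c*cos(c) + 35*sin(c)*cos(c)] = 7*c*sin(c) + 5*c*cos(c) + 10*sin(c) - 70*sin(2*c) - 14*cos(c) + 2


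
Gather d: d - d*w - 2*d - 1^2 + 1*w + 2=d*(-w - 1) + w + 1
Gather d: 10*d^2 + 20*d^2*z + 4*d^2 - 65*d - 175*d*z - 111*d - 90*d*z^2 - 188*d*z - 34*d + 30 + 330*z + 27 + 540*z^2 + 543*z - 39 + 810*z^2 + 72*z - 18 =d^2*(20*z + 14) + d*(-90*z^2 - 363*z - 210) + 1350*z^2 + 945*z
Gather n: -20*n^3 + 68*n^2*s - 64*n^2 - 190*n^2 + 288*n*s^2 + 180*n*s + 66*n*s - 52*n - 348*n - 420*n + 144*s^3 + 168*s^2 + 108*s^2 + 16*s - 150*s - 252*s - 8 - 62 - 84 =-20*n^3 + n^2*(68*s - 254) + n*(288*s^2 + 246*s - 820) + 144*s^3 + 276*s^2 - 386*s - 154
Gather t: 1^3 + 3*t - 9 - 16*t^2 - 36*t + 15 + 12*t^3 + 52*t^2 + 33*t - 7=12*t^3 + 36*t^2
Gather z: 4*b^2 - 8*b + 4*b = 4*b^2 - 4*b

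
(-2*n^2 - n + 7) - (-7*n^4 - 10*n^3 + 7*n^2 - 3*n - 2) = 7*n^4 + 10*n^3 - 9*n^2 + 2*n + 9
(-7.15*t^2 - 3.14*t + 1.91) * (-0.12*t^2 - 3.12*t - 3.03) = 0.858*t^4 + 22.6848*t^3 + 31.2321*t^2 + 3.555*t - 5.7873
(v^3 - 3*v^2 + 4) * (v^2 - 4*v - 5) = v^5 - 7*v^4 + 7*v^3 + 19*v^2 - 16*v - 20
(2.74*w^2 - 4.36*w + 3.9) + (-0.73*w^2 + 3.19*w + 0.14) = 2.01*w^2 - 1.17*w + 4.04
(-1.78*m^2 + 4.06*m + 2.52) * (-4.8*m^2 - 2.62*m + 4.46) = 8.544*m^4 - 14.8244*m^3 - 30.672*m^2 + 11.5052*m + 11.2392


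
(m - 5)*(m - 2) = m^2 - 7*m + 10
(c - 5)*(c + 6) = c^2 + c - 30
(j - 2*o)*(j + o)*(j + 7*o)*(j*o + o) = j^4*o + 6*j^3*o^2 + j^3*o - 9*j^2*o^3 + 6*j^2*o^2 - 14*j*o^4 - 9*j*o^3 - 14*o^4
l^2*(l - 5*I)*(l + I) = l^4 - 4*I*l^3 + 5*l^2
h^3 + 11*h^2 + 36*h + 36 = (h + 2)*(h + 3)*(h + 6)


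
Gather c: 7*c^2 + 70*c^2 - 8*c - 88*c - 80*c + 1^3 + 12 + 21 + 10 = 77*c^2 - 176*c + 44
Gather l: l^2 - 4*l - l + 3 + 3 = l^2 - 5*l + 6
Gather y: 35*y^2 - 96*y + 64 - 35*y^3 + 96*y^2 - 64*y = -35*y^3 + 131*y^2 - 160*y + 64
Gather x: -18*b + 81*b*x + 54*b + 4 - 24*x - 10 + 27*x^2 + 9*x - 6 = 36*b + 27*x^2 + x*(81*b - 15) - 12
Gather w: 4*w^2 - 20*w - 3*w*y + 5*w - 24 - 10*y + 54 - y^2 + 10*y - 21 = 4*w^2 + w*(-3*y - 15) - y^2 + 9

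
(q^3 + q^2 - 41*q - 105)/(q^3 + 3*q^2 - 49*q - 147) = (q + 5)/(q + 7)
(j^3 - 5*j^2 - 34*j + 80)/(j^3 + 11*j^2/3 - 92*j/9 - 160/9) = 9*(j^2 - 10*j + 16)/(9*j^2 - 12*j - 32)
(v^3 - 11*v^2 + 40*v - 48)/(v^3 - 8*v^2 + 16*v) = (v - 3)/v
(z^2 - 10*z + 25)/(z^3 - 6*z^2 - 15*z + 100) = 1/(z + 4)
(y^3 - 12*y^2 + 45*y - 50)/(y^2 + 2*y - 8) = (y^2 - 10*y + 25)/(y + 4)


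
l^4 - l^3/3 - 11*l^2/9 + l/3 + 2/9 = (l - 1)*(l - 2/3)*(l + 1/3)*(l + 1)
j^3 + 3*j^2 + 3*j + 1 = (j + 1)^3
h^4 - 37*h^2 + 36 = (h - 6)*(h - 1)*(h + 1)*(h + 6)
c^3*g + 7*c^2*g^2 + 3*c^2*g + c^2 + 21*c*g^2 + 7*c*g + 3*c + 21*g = (c + 3)*(c + 7*g)*(c*g + 1)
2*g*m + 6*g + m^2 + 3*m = (2*g + m)*(m + 3)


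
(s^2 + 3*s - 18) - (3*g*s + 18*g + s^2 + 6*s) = -3*g*s - 18*g - 3*s - 18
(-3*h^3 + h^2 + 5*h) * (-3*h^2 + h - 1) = 9*h^5 - 6*h^4 - 11*h^3 + 4*h^2 - 5*h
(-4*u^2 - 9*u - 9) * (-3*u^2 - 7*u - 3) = 12*u^4 + 55*u^3 + 102*u^2 + 90*u + 27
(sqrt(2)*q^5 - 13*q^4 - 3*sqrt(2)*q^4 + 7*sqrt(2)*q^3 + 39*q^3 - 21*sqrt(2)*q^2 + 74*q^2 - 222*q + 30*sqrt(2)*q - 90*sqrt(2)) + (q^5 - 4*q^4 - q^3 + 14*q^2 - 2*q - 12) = q^5 + sqrt(2)*q^5 - 17*q^4 - 3*sqrt(2)*q^4 + 7*sqrt(2)*q^3 + 38*q^3 - 21*sqrt(2)*q^2 + 88*q^2 - 224*q + 30*sqrt(2)*q - 90*sqrt(2) - 12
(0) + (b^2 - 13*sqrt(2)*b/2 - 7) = b^2 - 13*sqrt(2)*b/2 - 7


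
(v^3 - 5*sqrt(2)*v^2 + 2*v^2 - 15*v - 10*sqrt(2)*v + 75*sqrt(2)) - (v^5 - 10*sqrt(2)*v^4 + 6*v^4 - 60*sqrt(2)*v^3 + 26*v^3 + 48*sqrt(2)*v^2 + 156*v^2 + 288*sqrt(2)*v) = -v^5 - 6*v^4 + 10*sqrt(2)*v^4 - 25*v^3 + 60*sqrt(2)*v^3 - 154*v^2 - 53*sqrt(2)*v^2 - 298*sqrt(2)*v - 15*v + 75*sqrt(2)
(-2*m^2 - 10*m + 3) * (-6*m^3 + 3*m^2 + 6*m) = 12*m^5 + 54*m^4 - 60*m^3 - 51*m^2 + 18*m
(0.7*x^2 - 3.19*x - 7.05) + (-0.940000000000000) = 0.7*x^2 - 3.19*x - 7.99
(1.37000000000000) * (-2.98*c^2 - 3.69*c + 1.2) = -4.0826*c^2 - 5.0553*c + 1.644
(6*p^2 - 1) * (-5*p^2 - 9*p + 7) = -30*p^4 - 54*p^3 + 47*p^2 + 9*p - 7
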